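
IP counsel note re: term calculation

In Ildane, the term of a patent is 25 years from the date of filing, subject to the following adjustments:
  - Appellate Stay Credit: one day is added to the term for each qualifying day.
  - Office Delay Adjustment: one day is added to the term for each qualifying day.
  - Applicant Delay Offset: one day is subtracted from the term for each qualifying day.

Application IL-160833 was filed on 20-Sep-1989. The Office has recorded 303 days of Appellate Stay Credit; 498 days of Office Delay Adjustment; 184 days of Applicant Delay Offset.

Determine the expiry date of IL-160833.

May 29, 2016

Base term: filing date + 25 years → 20 September 2014.
Appellate Stay Credit: +303 days → 20 July 2015.
Office Delay Adjustment: +498 days → 29 November 2016.
Applicant Delay Offset: −184 days → 29 May 2016.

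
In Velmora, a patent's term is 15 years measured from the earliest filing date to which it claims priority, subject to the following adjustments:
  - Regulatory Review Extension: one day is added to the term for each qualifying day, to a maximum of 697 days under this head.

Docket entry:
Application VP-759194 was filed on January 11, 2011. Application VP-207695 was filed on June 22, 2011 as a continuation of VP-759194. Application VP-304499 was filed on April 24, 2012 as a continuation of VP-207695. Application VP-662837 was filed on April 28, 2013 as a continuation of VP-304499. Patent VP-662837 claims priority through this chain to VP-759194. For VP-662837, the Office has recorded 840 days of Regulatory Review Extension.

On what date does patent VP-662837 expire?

Earliest priority filing: 11 January 2011.
Base term: 11 January 2011 + 15 years → 11 January 2026.
Regulatory Review Extension: 840 days claimed exceeds the 697-day cap, so +697 days → 9 December 2027.

2027-12-09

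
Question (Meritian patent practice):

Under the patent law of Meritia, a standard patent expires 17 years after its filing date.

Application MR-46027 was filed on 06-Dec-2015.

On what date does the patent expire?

Filing date + 17 years → 6 December 2032.

2032-12-06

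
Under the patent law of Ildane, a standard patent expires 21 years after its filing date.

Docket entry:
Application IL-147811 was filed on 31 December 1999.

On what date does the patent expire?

December 31, 2020

Filing date + 21 years → 31 December 2020.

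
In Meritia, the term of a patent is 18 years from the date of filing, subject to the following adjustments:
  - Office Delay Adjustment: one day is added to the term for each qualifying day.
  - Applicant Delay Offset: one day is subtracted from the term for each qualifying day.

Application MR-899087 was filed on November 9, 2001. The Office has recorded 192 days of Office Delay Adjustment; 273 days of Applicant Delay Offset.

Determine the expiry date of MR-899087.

2019-08-20

Base term: filing date + 18 years → 9 November 2019.
Office Delay Adjustment: +192 days → 19 May 2020.
Applicant Delay Offset: −273 days → 20 August 2019.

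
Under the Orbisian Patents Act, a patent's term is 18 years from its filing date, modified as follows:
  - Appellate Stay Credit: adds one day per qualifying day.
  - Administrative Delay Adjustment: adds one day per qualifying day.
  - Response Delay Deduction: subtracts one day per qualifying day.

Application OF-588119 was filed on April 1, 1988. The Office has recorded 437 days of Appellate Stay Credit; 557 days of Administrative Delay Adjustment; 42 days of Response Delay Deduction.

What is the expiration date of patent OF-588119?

2008-11-08

Base term: filing date + 18 years → 1 April 2006.
Appellate Stay Credit: +437 days → 12 June 2007.
Administrative Delay Adjustment: +557 days → 20 December 2008.
Response Delay Deduction: −42 days → 8 November 2008.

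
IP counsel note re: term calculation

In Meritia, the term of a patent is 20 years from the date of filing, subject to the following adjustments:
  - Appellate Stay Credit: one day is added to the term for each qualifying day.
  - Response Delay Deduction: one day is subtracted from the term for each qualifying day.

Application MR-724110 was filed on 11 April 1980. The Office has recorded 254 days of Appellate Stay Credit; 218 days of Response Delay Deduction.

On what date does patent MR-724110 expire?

2000-05-17

Base term: filing date + 20 years → 11 April 2000.
Appellate Stay Credit: +254 days → 21 December 2000.
Response Delay Deduction: −218 days → 17 May 2000.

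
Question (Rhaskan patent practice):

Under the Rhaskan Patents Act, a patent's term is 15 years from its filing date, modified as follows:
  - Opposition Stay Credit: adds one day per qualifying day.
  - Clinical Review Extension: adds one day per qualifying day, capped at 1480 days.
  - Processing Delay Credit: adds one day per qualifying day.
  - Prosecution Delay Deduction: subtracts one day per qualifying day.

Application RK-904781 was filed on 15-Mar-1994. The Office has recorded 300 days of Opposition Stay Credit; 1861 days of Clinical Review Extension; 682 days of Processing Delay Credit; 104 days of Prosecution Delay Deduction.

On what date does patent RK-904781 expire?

Base term: filing date + 15 years → 15 March 2009.
Opposition Stay Credit: +300 days → 9 January 2010.
Clinical Review Extension: 1861 days claimed exceeds the 1480-day cap, so +1480 days → 28 January 2014.
Processing Delay Credit: +682 days → 11 December 2015.
Prosecution Delay Deduction: −104 days → 29 August 2015.

August 29, 2015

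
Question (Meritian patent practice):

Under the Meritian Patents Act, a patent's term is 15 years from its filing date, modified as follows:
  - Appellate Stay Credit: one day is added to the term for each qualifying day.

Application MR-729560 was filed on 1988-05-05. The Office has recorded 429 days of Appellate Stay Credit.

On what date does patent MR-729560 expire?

2004-07-07

Base term: filing date + 15 years → 5 May 2003.
Appellate Stay Credit: +429 days → 7 July 2004.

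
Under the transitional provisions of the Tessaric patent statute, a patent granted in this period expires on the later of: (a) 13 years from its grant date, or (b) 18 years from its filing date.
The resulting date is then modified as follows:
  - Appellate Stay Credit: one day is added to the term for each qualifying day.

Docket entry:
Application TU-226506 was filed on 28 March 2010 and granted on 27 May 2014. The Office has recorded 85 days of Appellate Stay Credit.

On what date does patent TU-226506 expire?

June 21, 2028

(a) grant + 13 years → 27 May 2027.
(b) filing + 18 years → 28 March 2028.
Later of the two: 28 March 2028.
Appellate Stay Credit: +85 days → 21 June 2028.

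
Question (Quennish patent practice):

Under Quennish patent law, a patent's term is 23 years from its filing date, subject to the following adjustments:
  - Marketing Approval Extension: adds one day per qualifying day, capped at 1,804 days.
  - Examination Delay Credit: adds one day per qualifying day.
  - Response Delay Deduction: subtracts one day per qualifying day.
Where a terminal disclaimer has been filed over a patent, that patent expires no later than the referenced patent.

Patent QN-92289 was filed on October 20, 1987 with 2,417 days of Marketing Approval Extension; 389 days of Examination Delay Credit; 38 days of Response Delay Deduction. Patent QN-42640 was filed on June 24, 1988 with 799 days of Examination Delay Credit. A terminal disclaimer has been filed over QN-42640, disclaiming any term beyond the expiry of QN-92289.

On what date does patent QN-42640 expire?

Natural term of QN-42640:
  Base: filing + 23 years → 24 June 2011.
  Examination Delay Credit: +799 days → 31 August 2013.
Expiry of referenced patent QN-92289:
  Base: filing + 23 years → 20 October 2010.
  Marketing Approval Extension: 2417 days claimed exceeds the 1804-day cap, so +1804 days → 28 September 2015.
  Examination Delay Credit: +389 days → 21 October 2016.
  Response Delay Deduction: −38 days → 13 September 2016.
Terminal disclaimer: QN-42640 expires on the earlier of 31 August 2013 and 13 September 2016.

August 31, 2013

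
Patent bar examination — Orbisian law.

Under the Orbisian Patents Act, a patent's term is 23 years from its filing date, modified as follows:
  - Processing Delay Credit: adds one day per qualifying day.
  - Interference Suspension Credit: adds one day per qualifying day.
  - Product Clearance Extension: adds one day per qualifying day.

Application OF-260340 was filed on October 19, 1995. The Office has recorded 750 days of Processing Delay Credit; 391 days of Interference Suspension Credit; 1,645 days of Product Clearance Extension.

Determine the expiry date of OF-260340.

2026-06-05

Base term: filing date + 23 years → 19 October 2018.
Processing Delay Credit: +750 days → 7 November 2020.
Interference Suspension Credit: +391 days → 3 December 2021.
Product Clearance Extension: +1645 days → 5 June 2026.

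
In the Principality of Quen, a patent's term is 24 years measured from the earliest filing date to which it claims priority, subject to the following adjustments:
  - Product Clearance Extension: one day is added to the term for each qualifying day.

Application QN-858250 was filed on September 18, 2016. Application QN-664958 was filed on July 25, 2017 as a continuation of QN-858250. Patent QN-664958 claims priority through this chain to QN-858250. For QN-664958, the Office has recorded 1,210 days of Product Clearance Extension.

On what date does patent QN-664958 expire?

Earliest priority filing: 18 September 2016.
Base term: 18 September 2016 + 24 years → 18 September 2040.
Product Clearance Extension: +1210 days → 11 January 2044.

January 11, 2044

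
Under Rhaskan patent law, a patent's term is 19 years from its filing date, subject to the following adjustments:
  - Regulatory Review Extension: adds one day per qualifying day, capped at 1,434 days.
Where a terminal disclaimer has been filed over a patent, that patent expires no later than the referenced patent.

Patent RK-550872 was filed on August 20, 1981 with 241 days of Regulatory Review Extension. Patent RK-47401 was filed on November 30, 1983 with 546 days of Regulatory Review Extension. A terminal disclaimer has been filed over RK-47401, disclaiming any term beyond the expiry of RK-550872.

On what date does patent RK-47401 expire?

Natural term of RK-47401:
  Base: filing + 19 years → 30 November 2002.
  Regulatory Review Extension: 546 days (within the 1434-day cap) → +546 days → 29 May 2004.
Expiry of referenced patent RK-550872:
  Base: filing + 19 years → 20 August 2000.
  Regulatory Review Extension: 241 days (within the 1434-day cap) → +241 days → 18 April 2001.
Terminal disclaimer: RK-47401 expires on the earlier of 29 May 2004 and 18 April 2001.

2001-04-18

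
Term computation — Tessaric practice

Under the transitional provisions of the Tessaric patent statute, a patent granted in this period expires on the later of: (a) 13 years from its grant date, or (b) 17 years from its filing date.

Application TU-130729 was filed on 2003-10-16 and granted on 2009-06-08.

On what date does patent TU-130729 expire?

June 8, 2022

(a) grant + 13 years → 8 June 2022.
(b) filing + 17 years → 16 October 2020.
Later of the two: 8 June 2022.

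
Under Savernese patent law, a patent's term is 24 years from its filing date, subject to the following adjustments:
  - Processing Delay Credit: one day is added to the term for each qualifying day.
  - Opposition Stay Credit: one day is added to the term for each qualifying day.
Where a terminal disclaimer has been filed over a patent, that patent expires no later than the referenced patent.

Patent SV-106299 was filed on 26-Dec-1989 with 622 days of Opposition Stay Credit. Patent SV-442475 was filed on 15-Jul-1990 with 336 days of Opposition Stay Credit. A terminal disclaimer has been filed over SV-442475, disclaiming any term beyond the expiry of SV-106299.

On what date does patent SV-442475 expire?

2015-06-16

Natural term of SV-442475:
  Base: filing + 24 years → 15 July 2014.
  Opposition Stay Credit: +336 days → 16 June 2015.
Expiry of referenced patent SV-106299:
  Base: filing + 24 years → 26 December 2013.
  Opposition Stay Credit: +622 days → 9 September 2015.
Terminal disclaimer: SV-442475 expires on the earlier of 16 June 2015 and 9 September 2015.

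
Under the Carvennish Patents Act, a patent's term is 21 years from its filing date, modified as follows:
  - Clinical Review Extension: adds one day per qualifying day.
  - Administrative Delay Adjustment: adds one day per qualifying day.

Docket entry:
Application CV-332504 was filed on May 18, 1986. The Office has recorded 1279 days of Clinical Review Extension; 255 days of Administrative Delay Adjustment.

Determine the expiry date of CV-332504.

Base term: filing date + 21 years → 18 May 2007.
Clinical Review Extension: +1279 days → 17 November 2010.
Administrative Delay Adjustment: +255 days → 30 July 2011.

July 30, 2011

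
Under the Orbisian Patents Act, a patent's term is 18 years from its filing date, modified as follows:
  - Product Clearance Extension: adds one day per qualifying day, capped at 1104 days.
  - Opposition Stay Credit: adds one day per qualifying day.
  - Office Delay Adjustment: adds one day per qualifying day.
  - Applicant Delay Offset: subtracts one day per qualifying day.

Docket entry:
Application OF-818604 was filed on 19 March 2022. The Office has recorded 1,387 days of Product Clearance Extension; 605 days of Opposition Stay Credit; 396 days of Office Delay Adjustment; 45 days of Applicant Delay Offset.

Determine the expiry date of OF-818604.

Base term: filing date + 18 years → 19 March 2040.
Product Clearance Extension: 1387 days claimed exceeds the 1104-day cap, so +1104 days → 28 March 2043.
Opposition Stay Credit: +605 days → 22 November 2044.
Office Delay Adjustment: +396 days → 23 December 2045.
Applicant Delay Offset: −45 days → 8 November 2045.

2045-11-08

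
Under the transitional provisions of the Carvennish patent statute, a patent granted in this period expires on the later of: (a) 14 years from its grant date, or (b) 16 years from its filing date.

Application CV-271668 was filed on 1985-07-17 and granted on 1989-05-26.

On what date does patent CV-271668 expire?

(a) grant + 14 years → 26 May 2003.
(b) filing + 16 years → 17 July 2001.
Later of the two: 26 May 2003.

May 26, 2003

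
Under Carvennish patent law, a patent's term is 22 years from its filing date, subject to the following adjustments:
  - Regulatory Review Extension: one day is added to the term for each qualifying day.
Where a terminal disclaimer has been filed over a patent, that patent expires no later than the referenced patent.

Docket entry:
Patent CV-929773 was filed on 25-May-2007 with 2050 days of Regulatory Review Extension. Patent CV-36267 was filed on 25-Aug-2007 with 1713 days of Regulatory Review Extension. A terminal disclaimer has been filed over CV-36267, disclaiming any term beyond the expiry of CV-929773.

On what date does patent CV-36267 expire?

Natural term of CV-36267:
  Base: filing + 22 years → 25 August 2029.
  Regulatory Review Extension: +1713 days → 4 May 2034.
Expiry of referenced patent CV-929773:
  Base: filing + 22 years → 25 May 2029.
  Regulatory Review Extension: +2050 days → 4 January 2035.
Terminal disclaimer: CV-36267 expires on the earlier of 4 May 2034 and 4 January 2035.

2034-05-04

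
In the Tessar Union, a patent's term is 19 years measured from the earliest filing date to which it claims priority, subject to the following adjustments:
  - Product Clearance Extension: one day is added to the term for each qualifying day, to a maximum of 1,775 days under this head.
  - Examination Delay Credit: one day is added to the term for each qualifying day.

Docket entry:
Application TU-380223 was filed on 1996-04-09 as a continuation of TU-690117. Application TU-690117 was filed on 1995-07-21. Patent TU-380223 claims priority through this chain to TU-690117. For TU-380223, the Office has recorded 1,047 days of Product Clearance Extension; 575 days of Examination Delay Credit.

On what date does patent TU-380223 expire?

2018-12-29

Earliest priority filing: 21 July 1995.
Base term: 21 July 1995 + 19 years → 21 July 2014.
Product Clearance Extension: 1047 days (within the 1775-day cap) → +1047 days → 2 June 2017.
Examination Delay Credit: +575 days → 29 December 2018.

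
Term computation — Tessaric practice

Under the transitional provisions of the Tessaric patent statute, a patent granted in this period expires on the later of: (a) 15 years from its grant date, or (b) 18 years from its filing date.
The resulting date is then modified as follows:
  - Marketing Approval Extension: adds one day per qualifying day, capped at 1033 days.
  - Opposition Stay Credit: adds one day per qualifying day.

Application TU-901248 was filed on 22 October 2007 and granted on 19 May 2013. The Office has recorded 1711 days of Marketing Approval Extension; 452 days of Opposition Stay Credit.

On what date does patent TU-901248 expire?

2032-06-12

(a) grant + 15 years → 19 May 2028.
(b) filing + 18 years → 22 October 2025.
Later of the two: 19 May 2028.
Marketing Approval Extension: 1711 days claimed exceeds the 1033-day cap, so +1033 days → 18 March 2031.
Opposition Stay Credit: +452 days → 12 June 2032.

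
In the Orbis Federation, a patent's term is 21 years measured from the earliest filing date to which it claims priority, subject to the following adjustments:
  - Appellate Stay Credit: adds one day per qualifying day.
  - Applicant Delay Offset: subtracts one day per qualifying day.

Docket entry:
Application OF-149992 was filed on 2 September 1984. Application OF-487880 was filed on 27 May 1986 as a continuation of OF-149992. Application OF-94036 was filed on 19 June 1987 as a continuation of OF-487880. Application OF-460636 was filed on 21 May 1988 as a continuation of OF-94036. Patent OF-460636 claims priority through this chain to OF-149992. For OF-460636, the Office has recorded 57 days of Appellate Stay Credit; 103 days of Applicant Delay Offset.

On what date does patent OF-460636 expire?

2005-07-18

Earliest priority filing: 2 September 1984.
Base term: 2 September 1984 + 21 years → 2 September 2005.
Appellate Stay Credit: +57 days → 29 October 2005.
Applicant Delay Offset: −103 days → 18 July 2005.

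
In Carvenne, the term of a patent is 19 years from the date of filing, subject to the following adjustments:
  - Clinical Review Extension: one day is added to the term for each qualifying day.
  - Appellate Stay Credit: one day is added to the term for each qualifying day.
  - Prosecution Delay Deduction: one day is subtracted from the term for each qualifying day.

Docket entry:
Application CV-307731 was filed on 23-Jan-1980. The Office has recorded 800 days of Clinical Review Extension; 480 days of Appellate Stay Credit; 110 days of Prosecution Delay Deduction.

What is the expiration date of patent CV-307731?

Base term: filing date + 19 years → 23 January 1999.
Clinical Review Extension: +800 days → 2 April 2001.
Appellate Stay Credit: +480 days → 26 July 2002.
Prosecution Delay Deduction: −110 days → 7 April 2002.

2002-04-07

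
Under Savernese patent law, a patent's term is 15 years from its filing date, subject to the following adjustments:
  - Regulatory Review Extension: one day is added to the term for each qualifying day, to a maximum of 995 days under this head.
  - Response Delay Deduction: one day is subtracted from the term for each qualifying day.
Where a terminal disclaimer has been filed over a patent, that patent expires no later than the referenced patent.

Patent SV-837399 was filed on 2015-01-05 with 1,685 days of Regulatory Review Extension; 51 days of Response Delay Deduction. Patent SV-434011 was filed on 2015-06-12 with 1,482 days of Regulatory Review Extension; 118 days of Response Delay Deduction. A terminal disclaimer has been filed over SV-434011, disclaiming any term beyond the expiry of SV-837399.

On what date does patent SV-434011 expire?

August 6, 2032

Natural term of SV-434011:
  Base: filing + 15 years → 12 June 2030.
  Regulatory Review Extension: 1482 days claimed exceeds the 995-day cap, so +995 days → 3 March 2033.
  Response Delay Deduction: −118 days → 5 November 2032.
Expiry of referenced patent SV-837399:
  Base: filing + 15 years → 5 January 2030.
  Regulatory Review Extension: 1685 days claimed exceeds the 995-day cap, so +995 days → 26 September 2032.
  Response Delay Deduction: −51 days → 6 August 2032.
Terminal disclaimer: SV-434011 expires on the earlier of 5 November 2032 and 6 August 2032.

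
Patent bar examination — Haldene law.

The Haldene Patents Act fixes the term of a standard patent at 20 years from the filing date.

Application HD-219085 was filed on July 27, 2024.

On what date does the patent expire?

Filing date + 20 years → 27 July 2044.

July 27, 2044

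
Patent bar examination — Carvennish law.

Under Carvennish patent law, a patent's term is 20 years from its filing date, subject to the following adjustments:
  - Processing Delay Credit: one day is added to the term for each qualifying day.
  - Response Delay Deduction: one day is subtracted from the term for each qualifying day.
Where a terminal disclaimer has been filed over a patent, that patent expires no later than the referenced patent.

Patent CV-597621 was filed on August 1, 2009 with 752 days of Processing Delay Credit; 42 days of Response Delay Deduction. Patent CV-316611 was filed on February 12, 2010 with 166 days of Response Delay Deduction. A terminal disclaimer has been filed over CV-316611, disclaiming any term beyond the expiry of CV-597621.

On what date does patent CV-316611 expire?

Natural term of CV-316611:
  Base: filing + 20 years → 12 February 2030.
  Response Delay Deduction: −166 days → 30 August 2029.
Expiry of referenced patent CV-597621:
  Base: filing + 20 years → 1 August 2029.
  Processing Delay Credit: +752 days → 23 August 2031.
  Response Delay Deduction: −42 days → 12 July 2031.
Terminal disclaimer: CV-316611 expires on the earlier of 30 August 2029 and 12 July 2031.

August 30, 2029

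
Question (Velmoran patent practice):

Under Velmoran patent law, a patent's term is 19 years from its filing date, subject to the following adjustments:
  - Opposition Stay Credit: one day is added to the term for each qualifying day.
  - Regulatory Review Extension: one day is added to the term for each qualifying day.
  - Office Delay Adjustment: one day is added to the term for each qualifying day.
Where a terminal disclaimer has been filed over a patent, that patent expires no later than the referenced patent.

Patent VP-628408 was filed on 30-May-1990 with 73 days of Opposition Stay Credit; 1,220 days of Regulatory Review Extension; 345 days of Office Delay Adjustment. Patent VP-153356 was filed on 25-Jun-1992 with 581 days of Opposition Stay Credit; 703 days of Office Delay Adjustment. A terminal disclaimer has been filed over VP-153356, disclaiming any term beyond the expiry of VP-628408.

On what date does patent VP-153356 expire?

Natural term of VP-153356:
  Base: filing + 19 years → 25 June 2011.
  Opposition Stay Credit: +581 days → 26 January 2013.
  Office Delay Adjustment: +703 days → 30 December 2014.
Expiry of referenced patent VP-628408:
  Base: filing + 19 years → 30 May 2009.
  Opposition Stay Credit: +73 days → 11 August 2009.
  Regulatory Review Extension: +1220 days → 13 December 2012.
  Office Delay Adjustment: +345 days → 23 November 2013.
Terminal disclaimer: VP-153356 expires on the earlier of 30 December 2014 and 23 November 2013.

2013-11-23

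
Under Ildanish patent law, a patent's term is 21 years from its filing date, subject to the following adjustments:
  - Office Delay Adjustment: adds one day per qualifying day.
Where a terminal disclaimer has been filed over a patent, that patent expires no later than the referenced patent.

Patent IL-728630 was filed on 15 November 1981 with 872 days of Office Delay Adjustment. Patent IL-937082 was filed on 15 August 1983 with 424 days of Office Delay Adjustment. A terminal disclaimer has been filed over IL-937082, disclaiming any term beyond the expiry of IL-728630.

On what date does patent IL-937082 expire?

Natural term of IL-937082:
  Base: filing + 21 years → 15 August 2004.
  Office Delay Adjustment: +424 days → 13 October 2005.
Expiry of referenced patent IL-728630:
  Base: filing + 21 years → 15 November 2002.
  Office Delay Adjustment: +872 days → 5 April 2005.
Terminal disclaimer: IL-937082 expires on the earlier of 13 October 2005 and 5 April 2005.

April 5, 2005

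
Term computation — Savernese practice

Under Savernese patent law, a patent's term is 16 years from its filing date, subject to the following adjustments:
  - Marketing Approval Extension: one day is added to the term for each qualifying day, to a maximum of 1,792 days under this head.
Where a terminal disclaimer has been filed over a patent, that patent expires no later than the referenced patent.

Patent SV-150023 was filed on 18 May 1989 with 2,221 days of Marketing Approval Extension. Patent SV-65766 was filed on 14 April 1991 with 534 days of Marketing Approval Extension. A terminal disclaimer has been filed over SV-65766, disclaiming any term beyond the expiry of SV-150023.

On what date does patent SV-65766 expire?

Natural term of SV-65766:
  Base: filing + 16 years → 14 April 2007.
  Marketing Approval Extension: 534 days (within the 1792-day cap) → +534 days → 29 September 2008.
Expiry of referenced patent SV-150023:
  Base: filing + 16 years → 18 May 2005.
  Marketing Approval Extension: 2221 days claimed exceeds the 1792-day cap, so +1792 days → 14 April 2010.
Terminal disclaimer: SV-65766 expires on the earlier of 29 September 2008 and 14 April 2010.

September 29, 2008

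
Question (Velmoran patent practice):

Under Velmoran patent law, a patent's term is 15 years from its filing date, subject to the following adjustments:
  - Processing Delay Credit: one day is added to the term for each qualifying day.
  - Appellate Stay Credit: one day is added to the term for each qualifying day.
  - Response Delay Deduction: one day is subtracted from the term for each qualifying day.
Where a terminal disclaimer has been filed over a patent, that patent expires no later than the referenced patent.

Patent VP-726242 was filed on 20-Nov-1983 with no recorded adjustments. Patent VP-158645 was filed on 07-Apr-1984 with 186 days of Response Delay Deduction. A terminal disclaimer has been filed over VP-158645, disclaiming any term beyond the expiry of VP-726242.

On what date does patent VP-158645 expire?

Natural term of VP-158645:
  Base: filing + 15 years → 7 April 1999.
  Response Delay Deduction: −186 days → 3 October 1998.
Expiry of referenced patent VP-726242:
  Base: filing + 15 years → 20 November 1998.
Terminal disclaimer: VP-158645 expires on the earlier of 3 October 1998 and 20 November 1998.

October 3, 1998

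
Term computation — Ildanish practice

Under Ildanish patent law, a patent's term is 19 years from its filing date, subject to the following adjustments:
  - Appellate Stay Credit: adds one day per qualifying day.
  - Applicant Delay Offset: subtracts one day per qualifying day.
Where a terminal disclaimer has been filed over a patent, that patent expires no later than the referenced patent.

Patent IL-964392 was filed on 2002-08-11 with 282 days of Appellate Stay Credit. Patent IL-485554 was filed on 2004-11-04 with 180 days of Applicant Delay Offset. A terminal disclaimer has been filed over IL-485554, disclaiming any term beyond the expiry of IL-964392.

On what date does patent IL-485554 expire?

2022-05-20

Natural term of IL-485554:
  Base: filing + 19 years → 4 November 2023.
  Applicant Delay Offset: −180 days → 8 May 2023.
Expiry of referenced patent IL-964392:
  Base: filing + 19 years → 11 August 2021.
  Appellate Stay Credit: +282 days → 20 May 2022.
Terminal disclaimer: IL-485554 expires on the earlier of 8 May 2023 and 20 May 2022.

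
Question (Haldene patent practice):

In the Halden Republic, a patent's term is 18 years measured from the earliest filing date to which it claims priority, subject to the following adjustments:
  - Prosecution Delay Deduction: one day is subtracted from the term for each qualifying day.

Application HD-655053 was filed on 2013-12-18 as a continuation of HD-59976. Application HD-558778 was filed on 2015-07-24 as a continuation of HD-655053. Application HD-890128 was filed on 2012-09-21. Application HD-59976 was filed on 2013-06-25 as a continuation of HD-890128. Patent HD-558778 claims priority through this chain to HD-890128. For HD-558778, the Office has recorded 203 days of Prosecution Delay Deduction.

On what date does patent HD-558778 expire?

2030-03-02

Earliest priority filing: 21 September 2012.
Base term: 21 September 2012 + 18 years → 21 September 2030.
Prosecution Delay Deduction: −203 days → 2 March 2030.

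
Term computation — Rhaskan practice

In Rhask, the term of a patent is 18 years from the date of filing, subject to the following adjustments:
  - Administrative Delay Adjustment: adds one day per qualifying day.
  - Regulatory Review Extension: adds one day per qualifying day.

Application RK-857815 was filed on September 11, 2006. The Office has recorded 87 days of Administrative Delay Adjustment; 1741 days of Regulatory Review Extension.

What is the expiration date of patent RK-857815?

2029-09-13

Base term: filing date + 18 years → 11 September 2024.
Administrative Delay Adjustment: +87 days → 7 December 2024.
Regulatory Review Extension: +1741 days → 13 September 2029.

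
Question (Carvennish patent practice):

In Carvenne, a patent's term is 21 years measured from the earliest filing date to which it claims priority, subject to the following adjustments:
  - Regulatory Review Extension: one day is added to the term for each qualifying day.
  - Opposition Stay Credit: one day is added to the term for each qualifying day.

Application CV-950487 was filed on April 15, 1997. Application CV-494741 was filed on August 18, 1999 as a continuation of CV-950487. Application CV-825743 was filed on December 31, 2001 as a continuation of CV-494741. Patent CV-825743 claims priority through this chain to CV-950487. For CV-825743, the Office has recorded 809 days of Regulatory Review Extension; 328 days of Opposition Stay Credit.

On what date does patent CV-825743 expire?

May 26, 2021

Earliest priority filing: 15 April 1997.
Base term: 15 April 1997 + 21 years → 15 April 2018.
Regulatory Review Extension: +809 days → 2 July 2020.
Opposition Stay Credit: +328 days → 26 May 2021.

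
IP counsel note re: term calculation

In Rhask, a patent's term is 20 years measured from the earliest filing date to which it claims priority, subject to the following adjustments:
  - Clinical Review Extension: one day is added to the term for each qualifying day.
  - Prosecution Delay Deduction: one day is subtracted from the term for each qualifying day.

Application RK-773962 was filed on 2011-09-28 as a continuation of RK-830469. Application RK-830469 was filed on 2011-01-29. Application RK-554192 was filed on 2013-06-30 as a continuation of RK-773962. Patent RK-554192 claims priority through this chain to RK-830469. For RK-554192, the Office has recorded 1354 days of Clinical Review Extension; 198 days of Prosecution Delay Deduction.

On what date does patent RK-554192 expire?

Earliest priority filing: 29 January 2011.
Base term: 29 January 2011 + 20 years → 29 January 2031.
Clinical Review Extension: +1354 days → 14 October 2034.
Prosecution Delay Deduction: −198 days → 30 March 2034.

March 30, 2034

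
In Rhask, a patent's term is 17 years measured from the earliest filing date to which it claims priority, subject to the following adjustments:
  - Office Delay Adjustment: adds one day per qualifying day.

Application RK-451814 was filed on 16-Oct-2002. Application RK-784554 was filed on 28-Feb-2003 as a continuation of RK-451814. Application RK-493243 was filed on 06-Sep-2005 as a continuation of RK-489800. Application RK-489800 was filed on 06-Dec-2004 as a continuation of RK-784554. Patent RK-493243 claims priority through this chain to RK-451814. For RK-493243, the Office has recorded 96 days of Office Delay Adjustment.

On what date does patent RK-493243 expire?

Earliest priority filing: 16 October 2002.
Base term: 16 October 2002 + 17 years → 16 October 2019.
Office Delay Adjustment: +96 days → 20 January 2020.

2020-01-20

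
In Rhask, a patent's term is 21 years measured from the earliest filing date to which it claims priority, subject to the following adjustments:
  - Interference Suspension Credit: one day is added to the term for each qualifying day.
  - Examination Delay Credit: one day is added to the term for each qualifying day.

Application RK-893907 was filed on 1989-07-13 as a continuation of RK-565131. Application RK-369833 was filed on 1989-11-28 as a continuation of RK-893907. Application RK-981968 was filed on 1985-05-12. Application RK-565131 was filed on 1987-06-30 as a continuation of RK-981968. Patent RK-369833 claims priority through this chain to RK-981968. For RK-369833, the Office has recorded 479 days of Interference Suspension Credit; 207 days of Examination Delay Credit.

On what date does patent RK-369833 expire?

March 28, 2008

Earliest priority filing: 12 May 1985.
Base term: 12 May 1985 + 21 years → 12 May 2006.
Interference Suspension Credit: +479 days → 3 September 2007.
Examination Delay Credit: +207 days → 28 March 2008.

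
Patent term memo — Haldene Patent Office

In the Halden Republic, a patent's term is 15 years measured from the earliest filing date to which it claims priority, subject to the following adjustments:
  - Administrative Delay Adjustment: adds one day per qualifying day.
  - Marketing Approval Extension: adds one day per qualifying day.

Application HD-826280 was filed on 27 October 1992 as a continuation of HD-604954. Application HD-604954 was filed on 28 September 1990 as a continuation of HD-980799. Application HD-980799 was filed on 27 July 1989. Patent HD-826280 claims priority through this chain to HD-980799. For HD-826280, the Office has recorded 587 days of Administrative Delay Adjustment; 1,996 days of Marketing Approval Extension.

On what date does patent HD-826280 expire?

August 23, 2011

Earliest priority filing: 27 July 1989.
Base term: 27 July 1989 + 15 years → 27 July 2004.
Administrative Delay Adjustment: +587 days → 6 March 2006.
Marketing Approval Extension: +1996 days → 23 August 2011.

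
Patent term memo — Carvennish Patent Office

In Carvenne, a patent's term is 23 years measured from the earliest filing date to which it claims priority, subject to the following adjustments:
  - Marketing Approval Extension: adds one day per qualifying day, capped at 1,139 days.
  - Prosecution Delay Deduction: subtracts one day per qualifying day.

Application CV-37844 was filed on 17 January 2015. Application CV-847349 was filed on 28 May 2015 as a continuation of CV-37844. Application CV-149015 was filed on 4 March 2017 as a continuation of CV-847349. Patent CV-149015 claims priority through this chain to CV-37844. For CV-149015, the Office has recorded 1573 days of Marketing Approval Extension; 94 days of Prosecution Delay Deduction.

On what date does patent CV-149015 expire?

2040-11-27

Earliest priority filing: 17 January 2015.
Base term: 17 January 2015 + 23 years → 17 January 2038.
Marketing Approval Extension: 1573 days claimed exceeds the 1139-day cap, so +1139 days → 1 March 2041.
Prosecution Delay Deduction: −94 days → 27 November 2040.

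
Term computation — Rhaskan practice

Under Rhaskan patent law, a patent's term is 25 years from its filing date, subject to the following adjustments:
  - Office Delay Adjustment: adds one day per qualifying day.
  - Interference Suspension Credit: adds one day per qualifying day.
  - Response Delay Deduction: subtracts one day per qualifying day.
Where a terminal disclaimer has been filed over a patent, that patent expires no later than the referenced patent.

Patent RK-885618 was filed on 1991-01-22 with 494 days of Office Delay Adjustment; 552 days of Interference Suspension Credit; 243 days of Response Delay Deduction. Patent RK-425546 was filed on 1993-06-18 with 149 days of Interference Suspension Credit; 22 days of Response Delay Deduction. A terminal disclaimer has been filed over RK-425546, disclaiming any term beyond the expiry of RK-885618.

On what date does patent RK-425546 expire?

April 4, 2018

Natural term of RK-425546:
  Base: filing + 25 years → 18 June 2018.
  Interference Suspension Credit: +149 days → 14 November 2018.
  Response Delay Deduction: −22 days → 23 October 2018.
Expiry of referenced patent RK-885618:
  Base: filing + 25 years → 22 January 2016.
  Office Delay Adjustment: +494 days → 30 May 2017.
  Interference Suspension Credit: +552 days → 3 December 2018.
  Response Delay Deduction: −243 days → 4 April 2018.
Terminal disclaimer: RK-425546 expires on the earlier of 23 October 2018 and 4 April 2018.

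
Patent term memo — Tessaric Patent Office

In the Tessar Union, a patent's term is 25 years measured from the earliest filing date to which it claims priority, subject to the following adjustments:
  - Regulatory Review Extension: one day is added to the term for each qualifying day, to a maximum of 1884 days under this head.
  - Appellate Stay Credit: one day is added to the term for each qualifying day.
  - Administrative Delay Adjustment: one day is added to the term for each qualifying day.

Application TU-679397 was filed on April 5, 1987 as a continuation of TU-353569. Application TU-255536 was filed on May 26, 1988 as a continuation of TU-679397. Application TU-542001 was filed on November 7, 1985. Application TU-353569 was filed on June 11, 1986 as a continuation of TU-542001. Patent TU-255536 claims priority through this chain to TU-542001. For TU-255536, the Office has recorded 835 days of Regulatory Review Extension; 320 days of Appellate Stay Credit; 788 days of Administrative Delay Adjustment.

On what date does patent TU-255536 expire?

March 3, 2016

Earliest priority filing: 7 November 1985.
Base term: 7 November 1985 + 25 years → 7 November 2010.
Regulatory Review Extension: 835 days (within the 1884-day cap) → +835 days → 19 February 2013.
Appellate Stay Credit: +320 days → 5 January 2014.
Administrative Delay Adjustment: +788 days → 3 March 2016.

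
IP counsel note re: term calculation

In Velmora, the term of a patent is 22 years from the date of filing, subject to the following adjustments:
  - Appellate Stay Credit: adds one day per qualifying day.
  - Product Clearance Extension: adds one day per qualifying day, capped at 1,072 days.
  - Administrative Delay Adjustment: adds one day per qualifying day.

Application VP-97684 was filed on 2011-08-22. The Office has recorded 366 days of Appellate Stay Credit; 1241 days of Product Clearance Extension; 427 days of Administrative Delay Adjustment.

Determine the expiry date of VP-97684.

Base term: filing date + 22 years → 22 August 2033.
Appellate Stay Credit: +366 days → 23 August 2034.
Product Clearance Extension: 1241 days claimed exceeds the 1072-day cap, so +1072 days → 30 July 2037.
Administrative Delay Adjustment: +427 days → 30 September 2038.

September 30, 2038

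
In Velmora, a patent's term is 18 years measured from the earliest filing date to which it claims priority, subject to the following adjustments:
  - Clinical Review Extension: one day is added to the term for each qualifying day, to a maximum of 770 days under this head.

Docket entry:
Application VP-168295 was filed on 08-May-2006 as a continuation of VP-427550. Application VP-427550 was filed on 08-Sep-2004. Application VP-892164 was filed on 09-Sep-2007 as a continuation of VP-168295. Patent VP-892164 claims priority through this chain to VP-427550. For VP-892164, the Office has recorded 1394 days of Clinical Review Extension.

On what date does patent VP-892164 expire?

Earliest priority filing: 8 September 2004.
Base term: 8 September 2004 + 18 years → 8 September 2022.
Clinical Review Extension: 1394 days claimed exceeds the 770-day cap, so +770 days → 17 October 2024.

October 17, 2024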